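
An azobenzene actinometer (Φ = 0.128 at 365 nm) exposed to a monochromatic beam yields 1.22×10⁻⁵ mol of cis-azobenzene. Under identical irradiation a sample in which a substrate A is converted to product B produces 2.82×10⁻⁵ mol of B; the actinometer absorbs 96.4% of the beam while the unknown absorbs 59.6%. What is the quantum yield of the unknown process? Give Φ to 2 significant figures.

Photons absorbed by the actinometer: 1.22×10⁻⁵ / 0.128 = 9.531×10⁻⁵ mol.
Incident flux: 9.531×10⁻⁵ / 0.964 = 9.887×10⁻⁵ einstein.
Absorbed by unknown: 0.596 × 9.887×10⁻⁵ = 5.893×10⁻⁵ mol.
Φ(unknown) = 2.82×10⁻⁵ / 5.893×10⁻⁵ = 0.48.

Φ = 0.48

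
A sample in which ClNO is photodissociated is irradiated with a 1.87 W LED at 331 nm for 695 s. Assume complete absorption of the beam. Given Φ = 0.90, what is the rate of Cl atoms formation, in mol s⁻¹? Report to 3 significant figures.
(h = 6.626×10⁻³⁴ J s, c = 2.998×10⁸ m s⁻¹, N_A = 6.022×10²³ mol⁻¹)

4.66×10⁻⁶ mol s⁻¹

Photon energy at 331 nm: hc/λ = (6.626×10⁻³⁴)(2.998×10⁸)/(331×10⁻⁹) = 6.001×10⁻¹⁹ J.
Energy delivered: (1.87 W)(695 s) = 1300 J.
Photons incident: 1300 / 6.001×10⁻¹⁹ = 2.166×10²¹, i.e. 2.166×10²¹/6.022×10²³ = 0.003597 mol.
Product formed: 0.90 × 0.003597 = 0.003237 mol.
Rate: 0.003237 / 695 s = 4.66×10⁻⁶ mol s⁻¹.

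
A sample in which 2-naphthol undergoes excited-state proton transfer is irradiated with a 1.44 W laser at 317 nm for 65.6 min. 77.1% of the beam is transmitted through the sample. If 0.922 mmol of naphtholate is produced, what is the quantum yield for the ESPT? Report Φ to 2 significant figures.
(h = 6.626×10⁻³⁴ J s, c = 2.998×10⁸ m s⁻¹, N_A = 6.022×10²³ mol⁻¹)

Φ = 0.27

Product: 0.922 mmol = 9.22×10⁻⁴ mol.
Photon energy at 317 nm: hc/λ = (6.626×10⁻³⁴)(2.998×10⁸)/(317×10⁻⁹) = 6.266×10⁻¹⁹ J.
Energy delivered: (1.44 W)(3936 s) = 5668 J.
Photons incident: 5668 / 6.266×10⁻¹⁹ = 9.046×10²¹, i.e. 9.046×10²¹/6.022×10²³ = 0.01502 mol.
Fraction absorbed: 1 − 77.1/100 = 0.2290.
Photons absorbed: 0.2290 × 0.01502 = 0.003440 mol.
Φ = 9.22×10⁻⁴ mol / 0.003440 mol photons = 0.27.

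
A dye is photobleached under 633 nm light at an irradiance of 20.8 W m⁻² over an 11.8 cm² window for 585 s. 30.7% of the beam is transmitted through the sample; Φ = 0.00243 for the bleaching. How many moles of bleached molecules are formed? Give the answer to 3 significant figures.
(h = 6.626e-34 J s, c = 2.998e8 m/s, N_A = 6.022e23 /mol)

1.28e-7 mol

Photon energy at 633 nm: hc/λ = (6.626e-34)(2.998e8)/(633e-9) = 3.138e-19 J.
Energy delivered: (20.8 W m⁻²)(11.8e-4 m²)(585 s) = 14.36 J.
Photons incident: 14.36 / 3.138e-19 = 4.576e19, i.e. 4.576e19/6.022e23 = 7.599e-5 mol.
Fraction absorbed: 1 − 30.7/100 = 0.6930.
Photons absorbed: 0.6930 × 7.599e-5 = 5.266e-5 mol.
Product: Φ × n_abs = 0.00243 × 5.266e-5 = 1.280e-7 mol.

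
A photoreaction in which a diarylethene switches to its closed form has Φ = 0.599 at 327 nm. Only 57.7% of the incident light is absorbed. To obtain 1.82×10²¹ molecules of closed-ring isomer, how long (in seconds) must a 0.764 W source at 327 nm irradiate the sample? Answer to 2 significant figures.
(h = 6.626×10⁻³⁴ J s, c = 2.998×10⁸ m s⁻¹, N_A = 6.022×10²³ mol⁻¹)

t ≈ 4200 s

Product: 1.82×10²¹ / 6.022×10²³ = 0.003022 mol.
Photons that must be absorbed: 0.003022 / 0.599 = 0.005045 mol.
Incident photons needed: 0.005045 / 0.577 = 0.008744 mol.
Photon energy: hc/λ = 6.075×10⁻¹⁹ J; per mole, 3.658×10⁵ J mol⁻¹.
Energy required: 0.008744 × 3.658×10⁵ = 3199 J.
Time: 3199 J / 0.764 W = 4200 s.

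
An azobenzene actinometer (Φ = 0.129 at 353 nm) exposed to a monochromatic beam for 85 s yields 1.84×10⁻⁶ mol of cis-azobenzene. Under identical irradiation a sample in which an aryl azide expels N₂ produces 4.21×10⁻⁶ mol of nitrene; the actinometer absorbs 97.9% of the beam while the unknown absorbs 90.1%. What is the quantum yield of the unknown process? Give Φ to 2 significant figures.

Φ = 0.32

Photons absorbed by the actinometer: 1.84×10⁻⁶ / 0.129 = 1.426×10⁻⁵ mol.
Incident flux: 1.426×10⁻⁵ / 0.979 = 1.457×10⁻⁵ einstein.
Absorbed by unknown: 0.901 × 1.457×10⁻⁵ = 1.313×10⁻⁵ mol.
Φ(unknown) = 4.21×10⁻⁶ / 1.313×10⁻⁵ = 0.32.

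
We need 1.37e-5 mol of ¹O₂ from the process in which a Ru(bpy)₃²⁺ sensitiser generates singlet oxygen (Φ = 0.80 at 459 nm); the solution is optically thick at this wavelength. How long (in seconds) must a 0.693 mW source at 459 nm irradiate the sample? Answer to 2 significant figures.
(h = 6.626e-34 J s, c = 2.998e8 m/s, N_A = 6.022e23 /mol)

t ≈ 6400 s

Photons that must be absorbed: 1.37e-5 / 0.80 = 1.713e-5 mol.
Photon energy: hc/λ = 4.328e-19 J; per mole, 2.606e5 J mol⁻¹.
Energy required: 1.713e-5 × 2.606e5 = 4.464 J.
Time: 4.464 J / 0.000693 W = 6400 s.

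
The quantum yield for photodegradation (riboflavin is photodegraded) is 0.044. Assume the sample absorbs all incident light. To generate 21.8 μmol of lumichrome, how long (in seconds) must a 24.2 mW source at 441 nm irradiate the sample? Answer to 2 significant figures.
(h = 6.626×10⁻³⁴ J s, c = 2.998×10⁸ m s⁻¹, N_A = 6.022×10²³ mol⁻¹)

t ≈ 5600 s

Product: 21.8 μmol = 2.18×10⁻⁵ mol.
Photons that must be absorbed: 2.18×10⁻⁵ / 0.044 = 4.955×10⁻⁴ mol.
Photon energy: hc/λ = 4.504×10⁻¹⁹ J; per mole, 2.712×10⁵ J mol⁻¹.
Energy required: 4.955×10⁻⁴ × 2.712×10⁵ = 134.4 J.
Time: 134.4 J / 0.0242 W = 5600 s.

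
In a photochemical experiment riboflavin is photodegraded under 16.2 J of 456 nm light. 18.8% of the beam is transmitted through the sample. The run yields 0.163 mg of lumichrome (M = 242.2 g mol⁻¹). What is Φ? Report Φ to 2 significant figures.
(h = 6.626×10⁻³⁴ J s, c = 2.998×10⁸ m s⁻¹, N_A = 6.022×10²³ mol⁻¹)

Φ = 0.013

Product: 0.163 mg / 242.2 g mol⁻¹ = 6.730×10⁻⁷ mol.
Photon energy at 456 nm: hc/λ = (6.626×10⁻³⁴)(2.998×10⁸)/(456×10⁻⁹) = 4.356×10⁻¹⁹ J.
Photons incident: 16.2 / 4.356×10⁻¹⁹ = 3.719×10¹⁹, i.e. 3.719×10¹⁹/6.022×10²³ = 6.176×10⁻⁵ mol.
Fraction absorbed: 1 − 18.8/100 = 0.8120.
Photons absorbed: 0.8120 × 6.176×10⁻⁵ = 5.015×10⁻⁵ mol.
Φ = 6.730×10⁻⁷ mol / 5.015×10⁻⁵ mol photons = 0.013.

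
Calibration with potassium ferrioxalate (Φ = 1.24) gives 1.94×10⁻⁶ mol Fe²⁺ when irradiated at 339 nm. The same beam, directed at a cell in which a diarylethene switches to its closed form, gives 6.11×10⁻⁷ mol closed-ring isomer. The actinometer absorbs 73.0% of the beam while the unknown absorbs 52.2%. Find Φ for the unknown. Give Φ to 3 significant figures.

Φ = 0.546

Photons absorbed by the actinometer: 1.94×10⁻⁶ / 1.24 = 1.565×10⁻⁶ mol.
Incident flux: 1.565×10⁻⁶ / 0.730 = 2.144×10⁻⁶ einstein.
Absorbed by unknown: 0.522 × 2.144×10⁻⁶ = 1.119×10⁻⁶ mol.
Φ(unknown) = 6.11×10⁻⁷ / 1.119×10⁻⁶ = 0.546.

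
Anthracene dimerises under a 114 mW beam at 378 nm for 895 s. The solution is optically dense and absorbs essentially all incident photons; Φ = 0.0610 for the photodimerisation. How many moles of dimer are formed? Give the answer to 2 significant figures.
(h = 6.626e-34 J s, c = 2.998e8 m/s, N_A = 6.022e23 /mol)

2.0e-5 mol

Photon energy at 378 nm: hc/λ = (6.626e-34)(2.998e8)/(378e-9) = 5.255e-19 J.
Energy delivered: (114 mW)(895 s) = 102.0 J.
Photons incident: 102.0 / 5.255e-19 = 1.941e20, i.e. 1.941e20/6.022e23 = 3.223e-4 mol.
Product: Φ × n_abs = 0.0610 × 3.223e-4 = 1.966e-5 mol.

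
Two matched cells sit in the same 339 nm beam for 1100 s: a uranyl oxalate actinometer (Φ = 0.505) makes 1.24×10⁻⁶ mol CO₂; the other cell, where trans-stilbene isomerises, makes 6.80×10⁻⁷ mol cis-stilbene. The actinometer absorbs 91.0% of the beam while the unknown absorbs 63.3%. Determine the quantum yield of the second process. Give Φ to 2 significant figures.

Photons absorbed by the actinometer: 1.24×10⁻⁶ / 0.505 = 2.455×10⁻⁶ mol.
Incident flux: 2.455×10⁻⁶ / 0.910 = 2.698×10⁻⁶ einstein.
Absorbed by unknown: 0.633 × 2.698×10⁻⁶ = 1.708×10⁻⁶ mol.
Φ(unknown) = 6.80×10⁻⁷ / 1.708×10⁻⁶ = 0.40.

Φ = 0.40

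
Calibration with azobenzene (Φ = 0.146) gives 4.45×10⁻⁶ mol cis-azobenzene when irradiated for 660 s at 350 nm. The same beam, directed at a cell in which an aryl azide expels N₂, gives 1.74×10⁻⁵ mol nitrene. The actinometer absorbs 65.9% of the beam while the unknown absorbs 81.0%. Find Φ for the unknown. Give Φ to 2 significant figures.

Φ = 0.46

Photons absorbed by the actinometer: 4.45×10⁻⁶ / 0.146 = 3.048×10⁻⁵ mol.
Incident flux: 3.048×10⁻⁵ / 0.659 = 4.625×10⁻⁵ einstein.
Absorbed by unknown: 0.810 × 4.625×10⁻⁵ = 3.746×10⁻⁵ mol.
Φ(unknown) = 1.74×10⁻⁵ / 3.746×10⁻⁵ = 0.46.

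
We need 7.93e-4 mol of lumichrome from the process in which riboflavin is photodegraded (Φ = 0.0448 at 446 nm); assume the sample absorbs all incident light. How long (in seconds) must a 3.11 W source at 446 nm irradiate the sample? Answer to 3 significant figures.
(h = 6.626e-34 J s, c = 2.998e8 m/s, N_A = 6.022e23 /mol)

Photons that must be absorbed: 7.93e-4 / 0.0448 = 0.01770 mol.
Photon energy: hc/λ = 4.454e-19 J; per mole, 2.682e5 J mol⁻¹.
Energy required: 0.01770 × 2.682e5 = 4747 J.
Time: 4747 J / 3.11 W = 1530 s.

t ≈ 1530 s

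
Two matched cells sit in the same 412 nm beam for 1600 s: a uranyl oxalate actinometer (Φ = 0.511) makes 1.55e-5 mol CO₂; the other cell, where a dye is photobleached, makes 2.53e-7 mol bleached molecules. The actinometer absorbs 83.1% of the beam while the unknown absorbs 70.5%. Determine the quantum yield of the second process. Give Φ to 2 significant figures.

Photons absorbed by the actinometer: 1.55e-5 / 0.511 = 3.033e-5 mol.
Incident flux: 3.033e-5 / 0.831 = 3.650e-5 einstein.
Absorbed by unknown: 0.705 × 3.650e-5 = 2.573e-5 mol.
Φ(unknown) = 2.53e-7 / 2.573e-5 = 0.0098.

Φ = 0.0098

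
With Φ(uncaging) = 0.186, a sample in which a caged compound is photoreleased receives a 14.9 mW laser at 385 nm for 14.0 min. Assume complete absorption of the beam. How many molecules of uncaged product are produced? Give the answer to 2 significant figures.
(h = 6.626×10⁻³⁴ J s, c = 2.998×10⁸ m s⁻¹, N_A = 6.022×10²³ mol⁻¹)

Photon energy at 385 nm: hc/λ = (6.626×10⁻³⁴)(2.998×10⁸)/(385×10⁻⁹) = 5.160×10⁻¹⁹ J.
Energy delivered: (14.9 mW)(840 s) = 12.52 J.
Photons incident: 12.52 / 5.160×10⁻¹⁹ = 2.426×10¹⁹, i.e. 2.426×10¹⁹/6.022×10²³ = 4.029×10⁻⁵ mol.
Product: Φ × n_abs = 0.186 × 4.029×10⁻⁵ = 7.494×10⁻⁶ mol.
As a count: 7.494×10⁻⁶ × 6.022×10²³ = 4.5×10¹⁸.

4.5×10¹⁸ molecules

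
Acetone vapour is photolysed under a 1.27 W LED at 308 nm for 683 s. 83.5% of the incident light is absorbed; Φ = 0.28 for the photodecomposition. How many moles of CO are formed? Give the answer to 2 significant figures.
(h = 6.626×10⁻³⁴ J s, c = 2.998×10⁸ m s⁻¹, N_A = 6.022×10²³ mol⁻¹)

5.2×10⁻⁴ mol

Photon energy at 308 nm: hc/λ = (6.626×10⁻³⁴)(2.998×10⁸)/(308×10⁻⁹) = 6.450×10⁻¹⁹ J.
Energy delivered: (1.27 W)(683 s) = 867.4 J.
Photons incident: 867.4 / 6.450×10⁻¹⁹ = 1.345×10²¹, i.e. 1.345×10²¹/6.022×10²³ = 0.002233 mol.
Photons absorbed: 0.835 × 0.002233 = 0.001865 mol.
Product: Φ × n_abs = 0.28 × 0.001865 = 5.222×10⁻⁴ mol.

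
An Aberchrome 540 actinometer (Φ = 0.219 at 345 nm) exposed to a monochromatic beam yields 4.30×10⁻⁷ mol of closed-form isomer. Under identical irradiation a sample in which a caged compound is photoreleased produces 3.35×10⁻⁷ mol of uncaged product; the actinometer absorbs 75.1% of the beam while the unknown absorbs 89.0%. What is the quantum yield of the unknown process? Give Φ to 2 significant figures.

Photons absorbed by the actinometer: 4.30×10⁻⁷ / 0.219 = 1.963×10⁻⁶ mol.
Incident flux: 1.963×10⁻⁶ / 0.751 = 2.614×10⁻⁶ einstein.
Absorbed by unknown: 0.890 × 2.614×10⁻⁶ = 2.326×10⁻⁶ mol.
Φ(unknown) = 3.35×10⁻⁷ / 2.326×10⁻⁶ = 0.14.

Φ = 0.14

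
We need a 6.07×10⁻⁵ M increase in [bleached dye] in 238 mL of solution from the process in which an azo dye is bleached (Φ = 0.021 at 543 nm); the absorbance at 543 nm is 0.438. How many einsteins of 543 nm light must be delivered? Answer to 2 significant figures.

0.0011 einstein

Product: (6.07×10⁻⁵ M)(0.238 L) = 1.445×10⁻⁵ mol.
Photons that must be absorbed: 1.445×10⁻⁵ / 0.021 = 6.881×10⁻⁴ mol.
Fraction absorbed: 1 − 10^(−0.438) = 0.6352.
Incident photons needed: 6.881×10⁻⁴ / 0.6352 = 0.001083 mol.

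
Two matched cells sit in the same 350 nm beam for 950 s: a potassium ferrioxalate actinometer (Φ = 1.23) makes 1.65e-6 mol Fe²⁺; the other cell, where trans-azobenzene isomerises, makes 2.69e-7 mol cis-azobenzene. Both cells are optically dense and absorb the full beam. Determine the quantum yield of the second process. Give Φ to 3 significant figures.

Φ = 0.201

Photons absorbed by the actinometer: 1.65e-6 / 1.23 = 1.341e-6 mol.
Φ(unknown) = 2.69e-7 / 1.341e-6 = 0.201.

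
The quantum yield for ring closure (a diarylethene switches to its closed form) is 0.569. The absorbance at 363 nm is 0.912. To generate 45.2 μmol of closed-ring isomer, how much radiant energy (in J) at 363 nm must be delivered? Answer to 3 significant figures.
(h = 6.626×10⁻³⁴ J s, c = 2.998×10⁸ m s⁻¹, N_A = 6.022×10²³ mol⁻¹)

Product: 45.2 μmol = 4.52×10⁻⁵ mol.
Photons that must be absorbed: 4.52×10⁻⁵ / 0.569 = 7.944×10⁻⁵ mol.
Fraction absorbed: 1 − 10^(−0.912) = 0.8775.
Incident photons needed: 7.944×10⁻⁵ / 0.8775 = 9.053×10⁻⁵ mol.
Photon energy: hc/λ = 5.472×10⁻¹⁹ J; per mole, 3.295×10⁵ J mol⁻¹.
Energy required: 9.053×10⁻⁵ × 3.295×10⁵ = 29.8 J.

29.8 J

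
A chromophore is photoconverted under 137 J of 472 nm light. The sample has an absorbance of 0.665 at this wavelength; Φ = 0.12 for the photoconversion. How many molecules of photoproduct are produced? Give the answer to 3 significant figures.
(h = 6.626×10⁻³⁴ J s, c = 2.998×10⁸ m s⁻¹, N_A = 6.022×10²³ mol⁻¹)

Photon energy at 472 nm: hc/λ = (6.626×10⁻³⁴)(2.998×10⁸)/(472×10⁻⁹) = 4.209×10⁻¹⁹ J.
Photons incident: 137 / 4.209×10⁻¹⁹ = 3.255×10²⁰, i.e. 3.255×10²⁰/6.022×10²³ = 5.405×10⁻⁴ mol.
Fraction absorbed: 1 − 10^(−0.665) = 0.7837.
Photons absorbed: 0.7837 × 5.405×10⁻⁴ = 4.236×10⁻⁴ mol.
Product: Φ × n_abs = 0.12 × 4.236×10⁻⁴ = 5.083×10⁻⁵ mol.
As a count: 5.083×10⁻⁵ × 6.022×10²³ = 3.06×10¹⁹.

3.06×10¹⁹ molecules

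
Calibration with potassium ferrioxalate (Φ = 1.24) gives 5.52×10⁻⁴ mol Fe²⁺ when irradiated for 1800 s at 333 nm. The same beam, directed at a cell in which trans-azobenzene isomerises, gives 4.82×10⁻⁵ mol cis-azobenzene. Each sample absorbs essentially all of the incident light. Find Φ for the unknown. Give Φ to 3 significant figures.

Photons absorbed by the actinometer: 5.52×10⁻⁴ / 1.24 = 4.452×10⁻⁴ mol.
Φ(unknown) = 4.82×10⁻⁵ / 4.452×10⁻⁴ = 0.108.

Φ = 0.108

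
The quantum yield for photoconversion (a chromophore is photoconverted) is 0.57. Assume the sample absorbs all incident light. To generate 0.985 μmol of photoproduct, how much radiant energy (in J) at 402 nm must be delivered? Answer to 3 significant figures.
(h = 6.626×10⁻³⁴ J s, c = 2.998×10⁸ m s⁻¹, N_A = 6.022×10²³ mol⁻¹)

0.514 J

Product: 0.985 μmol = 9.85×10⁻⁷ mol.
Photons that must be absorbed: 9.85×10⁻⁷ / 0.57 = 1.728×10⁻⁶ mol.
Photon energy: hc/λ = 4.941×10⁻¹⁹ J; per mole, 2.975×10⁵ J mol⁻¹.
Energy required: 1.728×10⁻⁶ × 2.975×10⁵ = 0.514 J.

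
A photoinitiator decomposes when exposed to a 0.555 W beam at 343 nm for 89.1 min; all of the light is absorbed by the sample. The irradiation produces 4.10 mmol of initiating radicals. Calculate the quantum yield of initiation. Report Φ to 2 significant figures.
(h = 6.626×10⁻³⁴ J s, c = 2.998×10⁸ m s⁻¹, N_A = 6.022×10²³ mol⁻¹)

Product: 4.10 mmol = 0.00410 mol.
Photon energy at 343 nm: hc/λ = (6.626×10⁻³⁴)(2.998×10⁸)/(343×10⁻⁹) = 5.791×10⁻¹⁹ J.
Energy delivered: (0.555 W)(5346 s) = 2967 J.
Photons incident: 2967 / 5.791×10⁻¹⁹ = 5.123×10²¹, i.e. 5.123×10²¹/6.022×10²³ = 0.008507 mol.
Φ = 0.00410 mol / 0.008507 mol photons = 0.48.

Φ = 0.48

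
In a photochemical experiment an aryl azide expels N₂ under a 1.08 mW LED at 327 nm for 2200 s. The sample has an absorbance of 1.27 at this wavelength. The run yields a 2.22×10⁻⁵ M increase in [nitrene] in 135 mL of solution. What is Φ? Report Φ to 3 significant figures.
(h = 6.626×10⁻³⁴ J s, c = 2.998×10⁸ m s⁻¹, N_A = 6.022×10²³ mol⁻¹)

Product: (2.22×10⁻⁵ M)(0.135 L) = 2.997×10⁻⁶ mol.
Photon energy at 327 nm: hc/λ = (6.626×10⁻³⁴)(2.998×10⁸)/(327×10⁻⁹) = 6.075×10⁻¹⁹ J.
Energy delivered: (1.08 mW)(2200 s) = 2.376 J.
Photons incident: 2.376 / 6.075×10⁻¹⁹ = 3.911×10¹⁸, i.e. 3.911×10¹⁸/6.022×10²³ = 6.495×10⁻⁶ mol.
Fraction absorbed: 1 − 10^(−1.27) = 0.9463.
Photons absorbed: 0.9463 × 6.495×10⁻⁶ = 6.146×10⁻⁶ mol.
Φ = 2.997×10⁻⁶ mol / 6.146×10⁻⁶ mol photons = 0.488.

Φ = 0.488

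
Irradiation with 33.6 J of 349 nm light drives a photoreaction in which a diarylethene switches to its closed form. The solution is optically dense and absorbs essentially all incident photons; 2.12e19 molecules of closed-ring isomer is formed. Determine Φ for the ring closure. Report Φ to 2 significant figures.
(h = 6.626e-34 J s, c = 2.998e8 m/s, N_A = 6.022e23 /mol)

Φ = 0.36

Product: 2.12e19 / 6.022e23 = 3.520e-5 mol.
Photon energy at 349 nm: hc/λ = (6.626e-34)(2.998e8)/(349e-9) = 5.692e-19 J.
Photons incident: 33.6 / 5.692e-19 = 5.903e19, i.e. 5.903e19/6.022e23 = 9.802e-5 mol.
Φ = 3.520e-5 mol / 9.802e-5 mol photons = 0.36.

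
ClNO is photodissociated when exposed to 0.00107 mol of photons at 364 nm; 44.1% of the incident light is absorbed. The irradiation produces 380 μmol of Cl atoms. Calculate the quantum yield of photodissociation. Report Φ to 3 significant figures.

Product: 380 μmol = 3.80×10⁻⁴ mol.
Photons absorbed: 0.441 × 0.00107 = 4.719×10⁻⁴ mol.
Φ = 3.80×10⁻⁴ mol / 4.719×10⁻⁴ mol photons = 0.805.

Φ = 0.805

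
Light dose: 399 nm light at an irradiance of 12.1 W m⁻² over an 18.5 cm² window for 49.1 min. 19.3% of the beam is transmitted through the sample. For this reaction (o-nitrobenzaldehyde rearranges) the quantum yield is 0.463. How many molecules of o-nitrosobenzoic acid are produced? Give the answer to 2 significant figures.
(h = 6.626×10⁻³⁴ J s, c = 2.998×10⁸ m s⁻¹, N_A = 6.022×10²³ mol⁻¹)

Photon energy at 399 nm: hc/λ = (6.626×10⁻³⁴)(2.998×10⁸)/(399×10⁻⁹) = 4.979×10⁻¹⁹ J.
Energy delivered: (12.1 W m⁻²)(18.5×10⁻⁴ m²)(2946 s) = 65.95 J.
Photons incident: 65.95 / 4.979×10⁻¹⁹ = 1.325×10²⁰, i.e. 1.325×10²⁰/6.022×10²³ = 2.200×10⁻⁴ mol.
Fraction absorbed: 1 − 19.3/100 = 0.8070.
Photons absorbed: 0.8070 × 2.200×10⁻⁴ = 1.775×10⁻⁴ mol.
Product: Φ × n_abs = 0.463 × 1.775×10⁻⁴ = 8.218×10⁻⁵ mol.
As a count: 8.218×10⁻⁵ × 6.022×10²³ = 4.9×10¹⁹.

4.9×10¹⁹ molecules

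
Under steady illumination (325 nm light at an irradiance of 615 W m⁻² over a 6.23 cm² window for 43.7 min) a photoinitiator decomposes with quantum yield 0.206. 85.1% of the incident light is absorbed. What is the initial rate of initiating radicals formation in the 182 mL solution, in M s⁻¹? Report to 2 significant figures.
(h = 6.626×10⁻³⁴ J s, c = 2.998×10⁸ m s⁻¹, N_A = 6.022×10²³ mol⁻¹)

Photon energy at 325 nm: hc/λ = (6.626×10⁻³⁴)(2.998×10⁸)/(325×10⁻⁹) = 6.112×10⁻¹⁹ J.
Energy delivered: (615 W m⁻²)(6.23×10⁻⁴ m²)(2622 s) = 1005 J.
Photons incident: 1005 / 6.112×10⁻¹⁹ = 1.644×10²¹, i.e. 1.644×10²¹/6.022×10²³ = 0.002730 mol.
Photons absorbed: 0.851 × 0.002730 = 0.002323 mol.
Product formed: 0.206 × 0.002323 = 4.785×10⁻⁴ mol.
Rate: 4.785×10⁻⁴ mol / (2622 s × 0.182 L) = 1.0×10⁻⁶ M s⁻¹.

1.0×10⁻⁶ M s⁻¹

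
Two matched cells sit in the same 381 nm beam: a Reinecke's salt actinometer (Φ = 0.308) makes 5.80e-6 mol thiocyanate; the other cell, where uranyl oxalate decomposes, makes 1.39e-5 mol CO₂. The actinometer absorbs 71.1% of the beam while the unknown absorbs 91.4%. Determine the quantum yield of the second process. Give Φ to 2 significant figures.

Φ = 0.57

Photons absorbed by the actinometer: 5.80e-6 / 0.308 = 1.883e-5 mol.
Incident flux: 1.883e-5 / 0.711 = 2.648e-5 einstein.
Absorbed by unknown: 0.914 × 2.648e-5 = 2.420e-5 mol.
Φ(unknown) = 1.39e-5 / 2.420e-5 = 0.57.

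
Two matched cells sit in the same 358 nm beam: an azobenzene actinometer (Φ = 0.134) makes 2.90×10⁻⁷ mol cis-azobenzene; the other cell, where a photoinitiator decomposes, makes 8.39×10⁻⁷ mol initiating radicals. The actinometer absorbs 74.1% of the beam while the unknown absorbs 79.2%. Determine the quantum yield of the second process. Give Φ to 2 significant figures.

Photons absorbed by the actinometer: 2.90×10⁻⁷ / 0.134 = 2.164×10⁻⁶ mol.
Incident flux: 2.164×10⁻⁶ / 0.741 = 2.920×10⁻⁶ einstein.
Absorbed by unknown: 0.792 × 2.920×10⁻⁶ = 2.313×10⁻⁶ mol.
Φ(unknown) = 8.39×10⁻⁷ / 2.313×10⁻⁶ = 0.36.

Φ = 0.36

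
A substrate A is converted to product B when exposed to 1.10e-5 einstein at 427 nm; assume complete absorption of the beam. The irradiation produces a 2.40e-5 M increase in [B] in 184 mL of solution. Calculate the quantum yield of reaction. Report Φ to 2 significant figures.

Product: (2.40e-5 M)(0.184 L) = 4.416e-6 mol.
Φ = 4.416e-6 mol / 1.10e-5 mol photons = 0.40.

Φ = 0.40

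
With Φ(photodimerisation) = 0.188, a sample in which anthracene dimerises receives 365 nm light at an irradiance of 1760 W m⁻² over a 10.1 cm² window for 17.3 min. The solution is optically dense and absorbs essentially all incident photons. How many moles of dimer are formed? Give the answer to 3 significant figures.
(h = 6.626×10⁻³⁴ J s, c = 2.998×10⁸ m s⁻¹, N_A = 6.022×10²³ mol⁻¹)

0.00106 mol

Photon energy at 365 nm: hc/λ = (6.626×10⁻³⁴)(2.998×10⁸)/(365×10⁻⁹) = 5.442×10⁻¹⁹ J.
Energy delivered: (1760 W m⁻²)(10.1×10⁻⁴ m²)(1038 s) = 1845 J.
Photons incident: 1845 / 5.442×10⁻¹⁹ = 3.390×10²¹, i.e. 3.390×10²¹/6.022×10²³ = 0.005629 mol.
Product: Φ × n_abs = 0.188 × 0.005629 = 0.001058 mol.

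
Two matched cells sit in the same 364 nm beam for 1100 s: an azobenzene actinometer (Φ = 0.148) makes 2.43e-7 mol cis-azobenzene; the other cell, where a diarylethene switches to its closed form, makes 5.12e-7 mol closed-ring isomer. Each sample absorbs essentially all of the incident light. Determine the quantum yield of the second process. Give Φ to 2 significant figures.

Φ = 0.31

Photons absorbed by the actinometer: 2.43e-7 / 0.148 = 1.642e-6 mol.
Φ(unknown) = 5.12e-7 / 1.642e-6 = 0.31.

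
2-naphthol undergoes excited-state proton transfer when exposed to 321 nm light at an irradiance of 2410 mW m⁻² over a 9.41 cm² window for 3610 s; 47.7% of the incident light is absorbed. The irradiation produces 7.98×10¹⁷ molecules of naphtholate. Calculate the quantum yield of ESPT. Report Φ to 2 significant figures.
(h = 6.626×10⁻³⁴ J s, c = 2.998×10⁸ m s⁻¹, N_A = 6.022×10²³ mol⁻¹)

Φ = 0.13

Product: 7.98×10¹⁷ / 6.022×10²³ = 1.325×10⁻⁶ mol.
Photon energy at 321 nm: hc/λ = (6.626×10⁻³⁴)(2.998×10⁸)/(321×10⁻⁹) = 6.188×10⁻¹⁹ J.
Energy delivered: (2410 mW m⁻²)(9.41×10⁻⁴ m²)(3610 s) = 8.187 J.
Photons incident: 8.187 / 6.188×10⁻¹⁹ = 1.323×10¹⁹, i.e. 1.323×10¹⁹/6.022×10²³ = 2.197×10⁻⁵ mol.
Photons absorbed: 0.477 × 2.197×10⁻⁵ = 1.048×10⁻⁵ mol.
Φ = 1.325×10⁻⁶ mol / 1.048×10⁻⁵ mol photons = 0.13.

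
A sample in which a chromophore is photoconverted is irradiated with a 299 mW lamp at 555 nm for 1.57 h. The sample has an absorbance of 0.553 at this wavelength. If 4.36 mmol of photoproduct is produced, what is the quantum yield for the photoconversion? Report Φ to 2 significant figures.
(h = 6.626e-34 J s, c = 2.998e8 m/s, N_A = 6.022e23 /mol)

Product: 4.36 mmol = 0.00436 mol.
Photon energy at 555 nm: hc/λ = (6.626e-34)(2.998e8)/(555e-9) = 3.579e-19 J.
Energy delivered: (299 mW)(5652 s) = 1690 J.
Photons incident: 1690 / 3.579e-19 = 4.722e21, i.e. 4.722e21/6.022e23 = 0.007841 mol.
Fraction absorbed: 1 − 10^(−0.553) = 0.7201.
Photons absorbed: 0.7201 × 0.007841 = 0.005646 mol.
Φ = 0.00436 mol / 0.005646 mol photons = 0.77.

Φ = 0.77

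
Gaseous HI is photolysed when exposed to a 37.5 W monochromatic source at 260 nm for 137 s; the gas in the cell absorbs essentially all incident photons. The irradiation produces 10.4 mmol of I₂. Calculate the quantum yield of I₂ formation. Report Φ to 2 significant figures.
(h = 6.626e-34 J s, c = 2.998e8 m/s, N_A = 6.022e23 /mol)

Φ = 0.93

Product: 10.4 mmol = 0.0104 mol.
Photon energy at 260 nm: hc/λ = (6.626e-34)(2.998e8)/(260e-9) = 7.640e-19 J.
Energy delivered: (37.5 W)(137 s) = 5138 J.
Photons incident: 5138 / 7.640e-19 = 6.725e21, i.e. 6.725e21/6.022e23 = 0.01117 mol.
Φ = 0.0104 mol / 0.01117 mol photons = 0.93.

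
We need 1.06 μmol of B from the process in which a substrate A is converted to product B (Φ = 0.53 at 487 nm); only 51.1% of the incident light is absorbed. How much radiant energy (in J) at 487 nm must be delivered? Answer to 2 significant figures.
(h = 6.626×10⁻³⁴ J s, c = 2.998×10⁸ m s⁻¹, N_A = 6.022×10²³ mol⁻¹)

0.96 J

Product: 1.06 μmol = 1.06×10⁻⁶ mol.
Photons that must be absorbed: 1.06×10⁻⁶ / 0.53 = 2.000×10⁻⁶ mol.
Incident photons needed: 2.000×10⁻⁶ / 0.511 = 3.914×10⁻⁶ mol.
Photon energy: hc/λ = 4.079×10⁻¹⁹ J; per mole, 2.456×10⁵ J mol⁻¹.
Energy required: 3.914×10⁻⁶ × 2.456×10⁵ = 0.96 J.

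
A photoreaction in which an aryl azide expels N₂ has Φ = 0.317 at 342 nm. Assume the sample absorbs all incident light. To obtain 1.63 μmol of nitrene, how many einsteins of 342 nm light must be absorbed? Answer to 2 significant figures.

5.1×10⁻⁶ einstein

Product: 1.63 μmol = 1.63×10⁻⁶ mol.
Photons that must be absorbed: 1.63×10⁻⁶ / 0.317 = 5.142×10⁻⁶ mol.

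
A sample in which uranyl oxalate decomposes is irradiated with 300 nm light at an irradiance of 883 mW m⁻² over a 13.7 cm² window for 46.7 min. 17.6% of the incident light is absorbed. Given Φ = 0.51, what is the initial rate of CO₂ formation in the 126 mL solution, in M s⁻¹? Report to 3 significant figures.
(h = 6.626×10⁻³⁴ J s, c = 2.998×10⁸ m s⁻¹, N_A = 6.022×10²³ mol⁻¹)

2.16×10⁻⁹ M s⁻¹

Photon energy at 300 nm: hc/λ = (6.626×10⁻³⁴)(2.998×10⁸)/(300×10⁻⁹) = 6.622×10⁻¹⁹ J.
Energy delivered: (883 mW m⁻²)(13.7×10⁻⁴ m²)(2802 s) = 3.390 J.
Photons incident: 3.390 / 6.622×10⁻¹⁹ = 5.119×10¹⁸, i.e. 5.119×10¹⁸/6.022×10²³ = 8.500×10⁻⁶ mol.
Photons absorbed: 0.176 × 8.500×10⁻⁶ = 1.496×10⁻⁶ mol.
Product formed: 0.51 × 1.496×10⁻⁶ = 7.630×10⁻⁷ mol.
Rate: 7.630×10⁻⁷ mol / (2802 s × 0.126 L) = 2.16×10⁻⁹ M s⁻¹.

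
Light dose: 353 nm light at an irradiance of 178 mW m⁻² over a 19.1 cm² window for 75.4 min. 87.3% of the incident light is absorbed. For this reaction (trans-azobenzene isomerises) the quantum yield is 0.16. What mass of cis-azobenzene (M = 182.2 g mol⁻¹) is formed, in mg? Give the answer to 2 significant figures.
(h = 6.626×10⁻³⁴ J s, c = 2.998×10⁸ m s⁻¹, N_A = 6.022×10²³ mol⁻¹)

0.12 mg

Photon energy at 353 nm: hc/λ = (6.626×10⁻³⁴)(2.998×10⁸)/(353×10⁻⁹) = 5.627×10⁻¹⁹ J.
Energy delivered: (178 mW m⁻²)(19.1×10⁻⁴ m²)(4524 s) = 1.538 J.
Photons incident: 1.538 / 5.627×10⁻¹⁹ = 2.733×10¹⁸, i.e. 2.733×10¹⁸/6.022×10²³ = 4.538×10⁻⁶ mol.
Photons absorbed: 0.873 × 4.538×10⁻⁶ = 3.962×10⁻⁶ mol.
Product: Φ × n_abs = 0.16 × 3.962×10⁻⁶ = 6.339×10⁻⁷ mol.
Mass: 6.339×10⁻⁷ × 182.2 = 1.155×10⁻⁴ g = 0.12 mg.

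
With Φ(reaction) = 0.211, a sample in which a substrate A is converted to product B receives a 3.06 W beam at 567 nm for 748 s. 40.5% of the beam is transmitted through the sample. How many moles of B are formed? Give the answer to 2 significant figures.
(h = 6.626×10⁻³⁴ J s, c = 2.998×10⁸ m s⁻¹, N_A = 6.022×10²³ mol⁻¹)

0.0014 mol

Photon energy at 567 nm: hc/λ = (6.626×10⁻³⁴)(2.998×10⁸)/(567×10⁻⁹) = 3.503×10⁻¹⁹ J.
Energy delivered: (3.06 W)(748 s) = 2289 J.
Photons incident: 2289 / 3.503×10⁻¹⁹ = 6.534×10²¹, i.e. 6.534×10²¹/6.022×10²³ = 0.01085 mol.
Fraction absorbed: 1 − 40.5/100 = 0.5950.
Photons absorbed: 0.5950 × 0.01085 = 0.006456 mol.
Product: Φ × n_abs = 0.211 × 0.006456 = 0.001362 mol.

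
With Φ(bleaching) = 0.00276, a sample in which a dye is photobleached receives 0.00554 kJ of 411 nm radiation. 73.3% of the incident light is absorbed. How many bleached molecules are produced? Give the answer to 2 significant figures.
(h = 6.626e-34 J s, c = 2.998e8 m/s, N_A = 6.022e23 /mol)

2.3e16 bleached molecules

Photon energy at 411 nm: hc/λ = (6.626e-34)(2.998e8)/(411e-9) = 4.833e-19 J.
Incident energy: 0.00554 kJ = 5.54 J.
Photons incident: 5.54 / 4.833e-19 = 1.146e19, i.e. 1.146e19/6.022e23 = 1.903e-5 mol.
Photons absorbed: 0.733 × 1.903e-5 = 1.395e-5 mol.
Product: Φ × n_abs = 0.00276 × 1.395e-5 = 3.850e-8 mol.
As a count: 3.850e-8 × 6.022e23 = 2.3e16.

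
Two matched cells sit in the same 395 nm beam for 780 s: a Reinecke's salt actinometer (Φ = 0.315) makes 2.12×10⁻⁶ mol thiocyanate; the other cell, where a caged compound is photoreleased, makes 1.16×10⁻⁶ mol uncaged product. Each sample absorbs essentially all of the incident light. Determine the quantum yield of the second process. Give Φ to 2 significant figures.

Φ = 0.17

Photons absorbed by the actinometer: 2.12×10⁻⁶ / 0.315 = 6.730×10⁻⁶ mol.
Φ(unknown) = 1.16×10⁻⁶ / 6.730×10⁻⁶ = 0.17.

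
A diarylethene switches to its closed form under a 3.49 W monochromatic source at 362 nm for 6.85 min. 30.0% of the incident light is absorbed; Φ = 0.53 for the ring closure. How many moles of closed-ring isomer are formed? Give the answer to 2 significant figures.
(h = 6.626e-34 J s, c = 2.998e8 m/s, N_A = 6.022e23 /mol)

6.9e-4 mol

Photon energy at 362 nm: hc/λ = (6.626e-34)(2.998e8)/(362e-9) = 5.487e-19 J.
Energy delivered: (3.49 W)(411 s) = 1434 J.
Photons incident: 1434 / 5.487e-19 = 2.613e21, i.e. 2.613e21/6.022e23 = 0.004339 mol.
Photons absorbed: 0.300 × 0.004339 = 0.001302 mol.
Product: Φ × n_abs = 0.53 × 0.001302 = 6.901e-4 mol.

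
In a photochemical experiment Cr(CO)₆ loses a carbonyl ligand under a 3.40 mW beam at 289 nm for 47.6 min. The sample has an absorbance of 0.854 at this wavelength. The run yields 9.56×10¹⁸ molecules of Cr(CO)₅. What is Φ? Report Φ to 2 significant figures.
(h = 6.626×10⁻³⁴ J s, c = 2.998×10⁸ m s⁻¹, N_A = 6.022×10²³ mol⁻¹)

Product: 9.56×10¹⁸ / 6.022×10²³ = 1.588×10⁻⁵ mol.
Photon energy at 289 nm: hc/λ = (6.626×10⁻³⁴)(2.998×10⁸)/(289×10⁻⁹) = 6.874×10⁻¹⁹ J.
Energy delivered: (3.40 mW)(2856 s) = 9.710 J.
Photons incident: 9.710 / 6.874×10⁻¹⁹ = 1.413×10¹⁹, i.e. 1.413×10¹⁹/6.022×10²³ = 2.346×10⁻⁵ mol.
Fraction absorbed: 1 − 10^(−0.854) = 0.8600.
Photons absorbed: 0.8600 × 2.346×10⁻⁵ = 2.018×10⁻⁵ mol.
Φ = 1.588×10⁻⁵ mol / 2.018×10⁻⁵ mol photons = 0.79.

Φ = 0.79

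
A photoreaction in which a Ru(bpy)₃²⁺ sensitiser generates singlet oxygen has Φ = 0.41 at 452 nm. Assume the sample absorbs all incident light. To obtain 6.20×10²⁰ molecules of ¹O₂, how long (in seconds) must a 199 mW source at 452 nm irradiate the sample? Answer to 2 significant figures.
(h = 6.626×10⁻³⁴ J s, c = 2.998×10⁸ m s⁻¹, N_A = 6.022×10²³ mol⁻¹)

Product: 6.20×10²⁰ / 6.022×10²³ = 0.001030 mol.
Photons that must be absorbed: 0.001030 / 0.41 = 0.002512 mol.
Photon energy: hc/λ = 4.395×10⁻¹⁹ J; per mole, 2.647×10⁵ J mol⁻¹.
Energy required: 0.002512 × 2.647×10⁵ = 664.9 J.
Time: 664.9 J / 0.199 W = 3300 s.

t ≈ 3300 s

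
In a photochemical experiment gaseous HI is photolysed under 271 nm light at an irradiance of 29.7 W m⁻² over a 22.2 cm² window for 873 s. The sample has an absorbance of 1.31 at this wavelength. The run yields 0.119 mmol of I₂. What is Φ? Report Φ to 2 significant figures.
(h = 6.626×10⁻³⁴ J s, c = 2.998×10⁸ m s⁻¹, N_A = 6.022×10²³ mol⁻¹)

Product: 0.119 mmol = 1.19×10⁻⁴ mol.
Photon energy at 271 nm: hc/λ = (6.626×10⁻³⁴)(2.998×10⁸)/(271×10⁻⁹) = 7.330×10⁻¹⁹ J.
Energy delivered: (29.7 W m⁻²)(22.2×10⁻⁴ m²)(873 s) = 57.56 J.
Photons incident: 57.56 / 7.330×10⁻¹⁹ = 7.853×10¹⁹, i.e. 7.853×10¹⁹/6.022×10²³ = 1.304×10⁻⁴ mol.
Fraction absorbed: 1 − 10^(−1.31) = 0.9510.
Photons absorbed: 0.9510 × 1.304×10⁻⁴ = 1.240×10⁻⁴ mol.
Φ = 1.19×10⁻⁴ mol / 1.240×10⁻⁴ mol photons = 0.96.

Φ = 0.96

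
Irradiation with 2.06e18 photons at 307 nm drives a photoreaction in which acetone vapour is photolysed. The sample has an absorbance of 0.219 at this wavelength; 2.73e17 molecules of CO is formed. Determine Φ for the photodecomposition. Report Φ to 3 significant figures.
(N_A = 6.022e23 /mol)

Product: 2.73e17 / 6.022e23 = 4.533e-7 mol.
Moles of photons: 2.06e18 / 6.022e23 = 3.421e-6 mol.
Fraction absorbed: 1 − 10^(−0.219) = 0.3961.
Photons absorbed: 0.3961 × 3.421e-6 = 1.355e-6 mol.
Φ = 4.533e-7 mol / 1.355e-6 mol photons = 0.335.

Φ = 0.335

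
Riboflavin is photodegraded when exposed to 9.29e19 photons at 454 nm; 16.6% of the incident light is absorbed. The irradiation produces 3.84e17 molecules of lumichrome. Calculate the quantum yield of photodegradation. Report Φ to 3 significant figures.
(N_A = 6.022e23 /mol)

Product: 3.84e17 / 6.022e23 = 6.377e-7 mol.
Moles of photons: 9.29e19 / 6.022e23 = 1.543e-4 mol.
Photons absorbed: 0.166 × 1.543e-4 = 2.561e-5 mol.
Φ = 6.377e-7 mol / 2.561e-5 mol photons = 0.0249.

Φ = 0.0249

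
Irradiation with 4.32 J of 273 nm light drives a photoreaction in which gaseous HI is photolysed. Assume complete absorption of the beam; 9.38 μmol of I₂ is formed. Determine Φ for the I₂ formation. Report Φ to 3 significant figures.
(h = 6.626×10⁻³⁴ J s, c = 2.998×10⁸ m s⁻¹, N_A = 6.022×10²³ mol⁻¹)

Product: 9.38 μmol = 9.38×10⁻⁶ mol.
Photon energy at 273 nm: hc/λ = (6.626×10⁻³⁴)(2.998×10⁸)/(273×10⁻⁹) = 7.276×10⁻¹⁹ J.
Photons incident: 4.32 / 7.276×10⁻¹⁹ = 5.937×10¹⁸, i.e. 5.937×10¹⁸/6.022×10²³ = 9.859×10⁻⁶ mol.
Φ = 9.38×10⁻⁶ mol / 9.859×10⁻⁶ mol photons = 0.951.

Φ = 0.951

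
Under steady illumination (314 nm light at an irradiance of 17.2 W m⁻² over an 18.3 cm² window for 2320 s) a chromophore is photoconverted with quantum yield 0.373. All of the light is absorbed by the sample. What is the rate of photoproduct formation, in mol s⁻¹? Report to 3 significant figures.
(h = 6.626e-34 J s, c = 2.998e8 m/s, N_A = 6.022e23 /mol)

Photon energy at 314 nm: hc/λ = (6.626e-34)(2.998e8)/(314e-9) = 6.326e-19 J.
Energy delivered: (17.2 W m⁻²)(18.3e-4 m²)(2320 s) = 73.02 J.
Photons incident: 73.02 / 6.326e-19 = 1.154e20, i.e. 1.154e20/6.022e23 = 1.916e-4 mol.
Product formed: 0.373 × 1.916e-4 = 7.147e-5 mol.
Rate: 7.147e-5 / 2320 s = 3.08e-8 mol s⁻¹.

3.08e-8 mol s⁻¹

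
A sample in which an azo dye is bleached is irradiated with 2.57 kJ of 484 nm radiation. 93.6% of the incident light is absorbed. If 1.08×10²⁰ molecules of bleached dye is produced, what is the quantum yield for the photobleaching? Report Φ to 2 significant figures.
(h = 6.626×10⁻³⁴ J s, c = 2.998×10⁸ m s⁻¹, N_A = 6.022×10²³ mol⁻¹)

Φ = 0.018

Product: 1.08×10²⁰ / 6.022×10²³ = 1.793×10⁻⁴ mol.
Photon energy at 484 nm: hc/λ = (6.626×10⁻³⁴)(2.998×10⁸)/(484×10⁻⁹) = 4.104×10⁻¹⁹ J.
Incident energy: 2.57 kJ = 2570 J.
Photons incident: 2570 / 4.104×10⁻¹⁹ = 6.262×10²¹, i.e. 6.262×10²¹/6.022×10²³ = 0.01040 mol.
Photons absorbed: 0.936 × 0.01040 = 0.009734 mol.
Φ = 1.793×10⁻⁴ mol / 0.009734 mol photons = 0.018.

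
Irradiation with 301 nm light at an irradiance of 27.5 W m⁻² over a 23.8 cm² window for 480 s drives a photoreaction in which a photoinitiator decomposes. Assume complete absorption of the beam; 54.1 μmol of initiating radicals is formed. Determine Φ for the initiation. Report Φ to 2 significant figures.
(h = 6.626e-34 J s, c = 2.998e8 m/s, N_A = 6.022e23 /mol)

Φ = 0.68

Product: 54.1 μmol = 5.41e-5 mol.
Photon energy at 301 nm: hc/λ = (6.626e-34)(2.998e8)/(301e-9) = 6.600e-19 J.
Energy delivered: (27.5 W m⁻²)(23.8e-4 m²)(480 s) = 31.42 J.
Photons incident: 31.42 / 6.600e-19 = 4.761e19, i.e. 4.761e19/6.022e23 = 7.906e-5 mol.
Φ = 5.41e-5 mol / 7.906e-5 mol photons = 0.68.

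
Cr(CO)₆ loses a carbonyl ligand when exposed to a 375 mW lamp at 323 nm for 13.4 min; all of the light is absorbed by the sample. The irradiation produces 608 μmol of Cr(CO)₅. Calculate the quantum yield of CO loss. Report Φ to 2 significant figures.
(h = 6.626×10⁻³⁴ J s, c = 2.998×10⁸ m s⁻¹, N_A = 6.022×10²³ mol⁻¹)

Product: 608 μmol = 6.08×10⁻⁴ mol.
Photon energy at 323 nm: hc/λ = (6.626×10⁻³⁴)(2.998×10⁸)/(323×10⁻⁹) = 6.150×10⁻¹⁹ J.
Energy delivered: (375 mW)(804 s) = 301.5 J.
Photons incident: 301.5 / 6.150×10⁻¹⁹ = 4.902×10²⁰, i.e. 4.902×10²⁰/6.022×10²³ = 8.140×10⁻⁴ mol.
Φ = 6.08×10⁻⁴ mol / 8.140×10⁻⁴ mol photons = 0.75.

Φ = 0.75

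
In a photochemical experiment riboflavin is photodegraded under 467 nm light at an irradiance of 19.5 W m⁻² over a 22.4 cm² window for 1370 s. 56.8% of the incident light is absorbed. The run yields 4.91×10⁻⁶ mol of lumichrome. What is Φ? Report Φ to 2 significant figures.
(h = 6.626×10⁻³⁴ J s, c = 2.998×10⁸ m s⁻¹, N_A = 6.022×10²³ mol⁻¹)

Φ = 0.037

Photon energy at 467 nm: hc/λ = (6.626×10⁻³⁴)(2.998×10⁸)/(467×10⁻⁹) = 4.254×10⁻¹⁹ J.
Energy delivered: (19.5 W m⁻²)(22.4×10⁻⁴ m²)(1370 s) = 59.84 J.
Photons incident: 59.84 / 4.254×10⁻¹⁹ = 1.407×10²⁰, i.e. 1.407×10²⁰/6.022×10²³ = 2.336×10⁻⁴ mol.
Photons absorbed: 0.568 × 2.336×10⁻⁴ = 1.327×10⁻⁴ mol.
Φ = 4.91×10⁻⁶ mol / 1.327×10⁻⁴ mol photons = 0.037.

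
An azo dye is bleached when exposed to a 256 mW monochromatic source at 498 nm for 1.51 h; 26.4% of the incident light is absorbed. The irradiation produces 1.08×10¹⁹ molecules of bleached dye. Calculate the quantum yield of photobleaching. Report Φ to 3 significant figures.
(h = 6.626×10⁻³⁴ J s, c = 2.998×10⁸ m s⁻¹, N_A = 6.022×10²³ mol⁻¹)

Φ = 0.0117

Product: 1.08×10¹⁹ / 6.022×10²³ = 1.793×10⁻⁵ mol.
Photon energy at 498 nm: hc/λ = (6.626×10⁻³⁴)(2.998×10⁸)/(498×10⁻⁹) = 3.989×10⁻¹⁹ J.
Energy delivered: (256 mW)(5436 s) = 1392 J.
Photons incident: 1392 / 3.989×10⁻¹⁹ = 3.490×10²¹, i.e. 3.490×10²¹/6.022×10²³ = 0.005795 mol.
Photons absorbed: 0.264 × 0.005795 = 0.001530 mol.
Φ = 1.793×10⁻⁵ mol / 0.001530 mol photons = 0.0117.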